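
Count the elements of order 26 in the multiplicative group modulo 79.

φ(79) = 79 − 1 = 78 = 2 · 3 · 13.
(Z/79Z)^× is cyclic (|G| = 78); a cyclic group of order m has exactly φ(d) elements of each order d | m, and none otherwise.
26 = 2 · 13 divides 78, and φ(26) = 12.

12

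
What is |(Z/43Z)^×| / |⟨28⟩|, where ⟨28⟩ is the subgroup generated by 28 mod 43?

1

ord(28) | φ(43) = 43 − 1 = 42 = 2 · 3 · 7.
Divisors of 42: 1, 2, 3, 6, 7, 14, 21, 42.
Compute 28^d (mod 43) for the divisors d until we hit 1:
28^1 ≡ 28 (mod 43)
28^2 ≡ 10 (mod 43)
28^3 ≡ 22 (mod 43)
28^6 ≡ 11 (mod 43)
28^7 ≡ 7 (mod 43)
28^14 ≡ 6 (mod 43)
28^21 ≡ 42 (mod 43)
28^42 ≡ 1 (mod 43) ✓
So ord_43(28) = 42, hence |⟨28⟩| = 42.
[(Z/43Z)^× : ⟨28⟩] = 42/42 = 1.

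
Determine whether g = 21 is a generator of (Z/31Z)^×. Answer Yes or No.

Yes

φ(31) = 31 − 1 = 30 = 2 · 3 · 5.
Test 21^(30/q) mod 31 for each prime factor q of 30:
21^15 ≡ 30 (mod 31)  [q = 2: ≢ 1 ✓]
21^10 ≡ 5 (mod 31)  [q = 3: ≢ 1 ✓]
21^6 ≡ 2 (mod 31)  [q = 5: ≢ 1 ✓]
None equal 1, so ord_31(21) = 30: 21 is a primitive root.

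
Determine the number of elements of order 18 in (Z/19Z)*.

6

φ(19) = 19 − 1 = 18 = 2 · 3^2.
(Z/19Z)^× is cyclic (|G| = 18); a cyclic group of order m has exactly φ(d) elements of each order d | m, and none otherwise.
18 = 2 · 3^2 divides 18, and φ(18) = 6.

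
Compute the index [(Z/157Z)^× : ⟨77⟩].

1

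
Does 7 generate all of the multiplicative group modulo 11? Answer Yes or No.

Yes

φ(11) = 11 − 1 = 10 = 2 · 5.
7 is a primitive root mod 11 iff 7^(φ(11)/q) ≢ 1 for every prime q | φ(11), i.e. q ∈ {2, 5}.
7^5 ≡ 10 (mod 11)  [q = 2: ≢ 1 ✓]
7^2 ≡ 5 (mod 11)  [q = 5: ≢ 1 ✓]
Every test exponent gives a nontrivial residue, hence 7 generates the full group.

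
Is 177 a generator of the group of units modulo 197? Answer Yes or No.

φ(197) = 197 − 1 = 196 = 2^2 · 7^2.
It suffices to check that the order of 177 is not a proper divisor of 196: compute 177^(196/q) for q ∈ {2, 7}.
177^98 ≡ 196 (mod 197)  [q = 2: ≢ 1 ✓]
177^28 ≡ 1 (mod 197)  [q = 7: ≡ 1 ✗]
The check at q = 7 fails, so 177 generates a proper subgroup.

No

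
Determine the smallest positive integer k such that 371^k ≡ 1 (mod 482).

16

Since 371 ∈ (Z/482Z)^×, its order divides φ(482) = φ(2)·φ(241) = 1·240 = 240 = 2^4 · 3 · 5.
Divisors of 240: 1, 2, 3, 4, 5, 6, 8, 10, 12, 15, 16, 20, 24, 30, 40, 48, 60, 80, 120, 240.
Compute 371^d (mod 482) for the divisors d until we hit 1:
371^1 ≡ 371 (mod 482)
371^2 ≡ 271 (mod 482)
371^3 ≡ 285 (mod 482)
371^4 ≡ 177 (mod 482)
371^5 ≡ 115 (mod 482)
371^6 ≡ 249 (mod 482)
371^8 ≡ 481 (mod 482)
371^10 ≡ 211 (mod 482)
371^12 ≡ 305 (mod 482)
371^15 ≡ 165 (mod 482)
371^16 ≡ 1 (mod 482) ✓
Hence ord(371) = 16.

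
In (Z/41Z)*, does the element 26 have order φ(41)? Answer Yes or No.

φ(41) = 41 − 1 = 40 = 2^3 · 5.
Test 26^(40/q) mod 41 for each prime factor q of 40:
26^20 ≡ 40 (mod 41)  [q = 2: ≢ 1 ✓]
26^8 ≡ 18 (mod 41)  [q = 5: ≢ 1 ✓]
None equal 1, so ord_41(26) = 40: 26 is a primitive root.

Yes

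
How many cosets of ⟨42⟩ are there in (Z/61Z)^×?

4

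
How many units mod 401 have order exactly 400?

φ(401) = 401 − 1 = 400 = 2^4 · 5^2.
In a cyclic group of order 400, there are φ(d) elements of order d for each divisor d of 400, and zero for non-divisors.
400 = 2^4 · 5^2 divides 400, and φ(400) = 160.

160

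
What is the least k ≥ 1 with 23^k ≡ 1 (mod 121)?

The order of 23 must divide φ(121) = φ(11^2) = 11·(11−1) = 110 = 2 · 5 · 11.
Divisors of 110: 1, 2, 5, 10, 11, 22, 55, 110.
Evaluate successive powers at the divisors of 110:
23^1 ≡ 23
23^2 ≡ 45
23^5 ≡ 111
23^10 ≡ 100
23^11 ≡ 1
Hence ord(23) = 11.

11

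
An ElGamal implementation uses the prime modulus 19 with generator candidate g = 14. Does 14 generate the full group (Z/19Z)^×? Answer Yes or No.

Yes

φ(19) = 19 − 1 = 18 = 2 · 3^2.
It suffices to check that the order of 14 is not a proper divisor of 18: compute 14^(18/q) for q ∈ {2, 3}.
14^9 ≡ 18 (mod 19)  [q = 2: ≢ 1 ✓]
14^6 ≡ 7 (mod 19)  [q = 3: ≢ 1 ✓]
All checks pass, so 14 has order 18 and is a primitive root modulo 19.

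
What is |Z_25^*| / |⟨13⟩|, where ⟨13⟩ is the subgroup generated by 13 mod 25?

The order of 13 must divide φ(25) = φ(5^2) = 5·(5−1) = 20 = 2^2 · 5.
Divisors of 20: 1, 2, 4, 5, 10, 20.
Evaluate successive powers at the divisors of 20:
13^1 ≡ 13
13^2 ≡ 19
13^4 ≡ 11
13^5 ≡ 18
13^10 ≡ 24
13^20 ≡ 1
Thus |⟨13⟩| = ord(13) = 20.
[(Z/25Z)^× : ⟨13⟩] = 20/20 = 1.

1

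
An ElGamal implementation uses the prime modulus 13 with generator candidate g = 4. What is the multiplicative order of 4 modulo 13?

Since 4 ∈ (Z/13Z)^×, its order divides φ(13) = 13 − 1 = 12 = 2^2 · 3.
Divisors of 12: 1, 2, 3, 4, 6, 12.
Check 4^d mod 13 for each divisor in increasing order:
4^1 ≡ 4
4^2 ≡ 3
4^3 ≡ 12
4^4 ≡ 9
4^6 ≡ 1
Hence ord(4) = 6.

6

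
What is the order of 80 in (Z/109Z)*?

Since 80 ∈ (Z/109Z)^×, its order divides φ(109) = 109 − 1 = 108 = 2^2 · 3^3.
Divisors of 108: 1, 2, 3, 4, 6, 9, 12, 18, 27, 36, 54, 108.
Evaluate successive powers at the divisors of 108:
80^1 ≡ 80 (mod 109)
80^2 ≡ 78 (mod 109)
80^3 ≡ 27 (mod 109)
80^4 ≡ 89 (mod 109)
80^6 ≡ 75 (mod 109)
80^9 ≡ 63 (mod 109)
80^12 ≡ 66 (mod 109)
80^18 ≡ 45 (mod 109)
80^27 ≡ 1 (mod 109) ✓
Therefore the multiplicative order of 80 modulo 109 is 27.

27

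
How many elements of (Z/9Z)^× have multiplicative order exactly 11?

φ(9) = φ(3^2) = 3·(3−1) = 6 = 2 · 3.
(Z/9Z)^× is cyclic (|G| = 6); a cyclic group of order m has exactly φ(d) elements of each order d | m, and none otherwise.
Here 6 is not a multiple of 11, so there are no elements of order 11.

0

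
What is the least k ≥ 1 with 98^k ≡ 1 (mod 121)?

22

By Lagrange's theorem, ord_121(98) divides φ(121) = φ(11^2) = 11·(11−1) = 110 = 2 · 5 · 11.
Divisors of 110: 1, 2, 5, 10, 11, 22, 55, 110.
Evaluate successive powers at the divisors of 110:
98^1 ≡ 98 (mod 121)
98^2 ≡ 45 (mod 121)
98^5 ≡ 10 (mod 121)
98^10 ≡ 100 (mod 121)
98^11 ≡ 120 (mod 121)
98^22 ≡ 1 (mod 121) ✓
The smallest such exponent is 22, so the order of 98 is 22.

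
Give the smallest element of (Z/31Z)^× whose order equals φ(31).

φ(31) = 31 − 1 = 30 = 2 · 3 · 5.
Test candidates g = 2, 3, … against the prime factors q ∈ {2, 3, 5} of φ(31): g is a generator iff g^(30/q) ≢ 1 for every such q.
g = 2: 2^15 ≡ 1 — hits 1, so not a primitive root.
g = 3: 3^15 ≡ 30; 3^10 ≡ 25; 3^6 ≡ 16 — none is 1, so 3 is a primitive root.
So 3 is the smallest generator of (Z/31Z)^×.

3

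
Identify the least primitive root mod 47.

5

φ(47) = 47 − 1 = 46 = 2 · 23.
g is a primitive root iff g^(46/q) ≢ 1 (mod 47) for each prime q ∈ {2, 23}.
g = 2: 2^23 ≡ 1 — hits 1, so not a primitive root.
g = 3: 3^23 ≡ 1 — hits 1, so not a primitive root.
g = 4: 4^23 ≡ 1 — hits 1, so not a primitive root.
g = 5: 5^23 ≡ 46; 5^2 ≡ 25 — none is 1, so 5 is a primitive root.
The smallest primitive root modulo 47 is 5.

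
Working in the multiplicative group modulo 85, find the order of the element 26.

8

By Lagrange's theorem, ord_85(26) divides φ(85) = φ(5·17) = (5−1)·(17−1) = 4·16 = 64 = 2^6.
Divisors of 64: 1, 2, 4, 8, 16, 32, 64.
Test each divisor d:
26^1 ≡ 26 (mod 85)
26^2 ≡ 81 (mod 85)
26^4 ≡ 16 (mod 85)
26^8 ≡ 1 (mod 85) ✓
The smallest such exponent is 8, so the order of 26 is 8.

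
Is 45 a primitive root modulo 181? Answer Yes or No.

φ(181) = 181 − 1 = 180 = 2^2 · 3^2 · 5.
It suffices to check that the order of 45 is not a proper divisor of 180: compute 45^(180/q) for q ∈ {2, 3, 5}.
45^90 ≡ 1 (mod 181)  [q = 2: ≡ 1 ✗]
45^60 ≡ 48 (mod 181)  [q = 3: ≢ 1 ✓]
45^36 ≡ 125 (mod 181)  [q = 5: ≢ 1 ✓]
Since 45^90 ≡ 1, the order of 45 divides 90 < 180, so 45 is not a primitive root.

No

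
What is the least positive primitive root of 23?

5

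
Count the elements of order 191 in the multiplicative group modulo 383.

φ(383) = 383 − 1 = 382 = 2 · 191.
(Z/383Z)^× is cyclic (|G| = 382); a cyclic group of order m has exactly φ(d) elements of each order d | m, and none otherwise.
191 | 382, and φ(191) = 191 − 1 = 190.

190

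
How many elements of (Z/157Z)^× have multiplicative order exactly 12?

φ(157) = 157 − 1 = 156 = 2^2 · 3 · 13.
Since (Z/157Z)^× is cyclic of order 156, the number of elements of order d is φ(d) when d | 156 and 0 otherwise.
12 = 2^2 · 3 divides 156, and φ(12) = 4.

4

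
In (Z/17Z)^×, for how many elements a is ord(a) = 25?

φ(17) = 17 − 1 = 16 = 2^4.
Since (Z/17Z)^× is cyclic of order 16, the number of elements of order d is φ(d) when d | 16 and 0 otherwise.
25 does not divide 16, so no element of (Z/17Z)^× has order 25.

0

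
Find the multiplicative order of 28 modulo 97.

32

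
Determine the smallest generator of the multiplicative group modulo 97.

φ(97) = 97 − 1 = 96 = 2^5 · 3.
g is a primitive root iff g^(96/q) ≢ 1 (mod 97) for each prime q ∈ {2, 3}.
g = 2: 2^48 ≡ 1 — hits 1, so not a primitive root.
g = 3: 3^48 ≡ 1 — hits 1, so not a primitive root.
g = 4: 4^48 ≡ 1 — hits 1, so not a primitive root.
g = 5: 5^48 ≡ 96; 5^32 ≡ 35 — none is 1, so 5 is a primitive root.
Hence the least primitive root of 97 is 5.

5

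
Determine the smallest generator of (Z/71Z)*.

7

φ(71) = 71 − 1 = 70 = 2 · 5 · 7.
g is a primitive root iff g^(70/q) ≢ 1 (mod 71) for each prime q ∈ {2, 5, 7}.
g = 2: 2^35 ≡ 1 — hits 1, so not a primitive root.
g = 3: 3^35 ≡ 1 — hits 1, so not a primitive root.
g = 4: 4^35 ≡ 1 — hits 1, so not a primitive root.
g = 5: 5^35 ≡ 1 — hits 1, so not a primitive root.
g = 6: 6^35 ≡ 1 — hits 1, so not a primitive root.
g = 7: 7^35 ≡ 70; 7^14 ≡ 54; 7^10 ≡ 45 — none is 1, so 7 is a primitive root.
So 7 is the smallest generator of (Z/71Z)^×.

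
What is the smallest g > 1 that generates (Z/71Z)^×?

7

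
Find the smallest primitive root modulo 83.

2

φ(83) = 83 − 1 = 82 = 2 · 41.
Test candidates g = 2, 3, … against the prime factors q ∈ {2, 41} of φ(83): g is a generator iff g^(82/q) ≢ 1 for every such q.
g = 2: 2^41 ≡ 82; 2^2 ≡ 4 — none is 1, so 2 is a primitive root.
Hence the least primitive root of 83 is 2.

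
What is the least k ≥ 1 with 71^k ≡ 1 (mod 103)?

102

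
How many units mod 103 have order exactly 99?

0

φ(103) = 103 − 1 = 102 = 2 · 3 · 17.
(Z/103Z)^× is cyclic (|G| = 102); a cyclic group of order m has exactly φ(d) elements of each order d | m, and none otherwise.
Since 99 ∤ 102, the count is 0.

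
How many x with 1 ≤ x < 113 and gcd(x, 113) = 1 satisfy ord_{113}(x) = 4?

2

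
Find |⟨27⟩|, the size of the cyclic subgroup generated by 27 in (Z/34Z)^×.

16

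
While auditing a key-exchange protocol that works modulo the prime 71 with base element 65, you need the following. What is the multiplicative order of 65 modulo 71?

70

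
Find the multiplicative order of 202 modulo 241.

240

Since 202 ∈ (Z/241Z)^×, its order divides φ(241) = 241 − 1 = 240 = 2^4 · 3 · 5.
Divisors of 240: 1, 2, 3, 4, 5, 6, 8, 10, 12, 15, 16, 20, 24, 30, 40, 48, 60, 80, 120, 240.
Check 202^d mod 241 for each divisor in increasing order:
202^1 ≡ 202 (mod 241)
202^2 ≡ 75 (mod 241)
202^3 ≡ 208 (mod 241)
202^4 ≡ 82 (mod 241)
202^5 ≡ 176 (mod 241)
202^6 ≡ 125 (mod 241)
202^8 ≡ 217 (mod 241)
202^10 ≡ 128 (mod 241)
202^12 ≡ 201 (mod 241)
202^15 ≡ 115 (mod 241)
202^16 ≡ 94 (mod 241)
202^20 ≡ 237 (mod 241)
202^24 ≡ 154 (mod 241)
202^30 ≡ 211 (mod 241)
202^40 ≡ 16 (mod 241)
202^48 ≡ 98 (mod 241)
202^60 ≡ 177 (mod 241)
202^80 ≡ 15 (mod 241)
202^120 ≡ 240 (mod 241)
202^240 ≡ 1 (mod 241) ✓
Therefore the multiplicative order of 202 modulo 241 is 240.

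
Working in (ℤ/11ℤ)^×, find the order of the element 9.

ord(9) | φ(11) = 11 − 1 = 10 = 2 · 5.
Divisors of 10: 1, 2, 5, 10.
Compute 9^d (mod 11) for the divisors d until we hit 1:
9^1 ≡ 9
9^2 ≡ 4
9^5 ≡ 1
The smallest such exponent is 5, so the order of 9 is 5.

5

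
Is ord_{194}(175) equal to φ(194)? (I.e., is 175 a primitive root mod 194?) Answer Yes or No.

φ(194) = φ(2)·φ(97) = 1·96 = 96 = 2^5 · 3.
175 is a primitive root mod 194 iff 175^(φ(194)/q) ≢ 1 for every prime q | φ(194), i.e. q ∈ {2, 3}.
175^48 ≡ 193 (mod 194)  [q = 2: ≢ 1 ✓]
175^32 ≡ 1 (mod 194)  [q = 3: ≡ 1 ✗]
175^32 ≡ 1 shows ord(175) | 32, strictly less than φ(194); not a primitive root.

No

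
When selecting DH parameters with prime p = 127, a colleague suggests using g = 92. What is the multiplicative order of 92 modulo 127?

ord(92) | φ(127) = 127 − 1 = 126 = 2 · 3^2 · 7.
Divisors of 126: 1, 2, 3, 6, 7, 9, 14, 18, 21, 42, 63, 126.
Test each divisor d:
92^1 ≡ 92 (mod 127)
92^2 ≡ 82 (mod 127)
92^3 ≡ 51 (mod 127)
92^6 ≡ 61 (mod 127)
92^7 ≡ 24 (mod 127)
92^9 ≡ 63 (mod 127)
92^14 ≡ 68 (mod 127)
92^18 ≡ 32 (mod 127)
92^21 ≡ 108 (mod 127)
92^42 ≡ 107 (mod 127)
92^63 ≡ 126 (mod 127)
92^126 ≡ 1 (mod 127) ✓
The smallest such exponent is 126, so the order of 92 is 126.

126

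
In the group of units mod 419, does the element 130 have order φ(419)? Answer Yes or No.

Yes

φ(419) = 419 − 1 = 418 = 2 · 11 · 19.
An element g generates (Z/419Z)^× iff g^(418/q) ≢ 1 (mod 419) for each prime q ∈ {2, 11, 19}.
130^209 ≡ 418 (mod 419)  [q = 2: ≢ 1 ✓]
130^38 ≡ 169 (mod 419)  [q = 11: ≢ 1 ✓]
130^22 ≡ 135 (mod 419)  [q = 19: ≢ 1 ✓]
Every test exponent gives a nontrivial residue, hence 130 generates the full group.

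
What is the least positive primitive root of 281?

3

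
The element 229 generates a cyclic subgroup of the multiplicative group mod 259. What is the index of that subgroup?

12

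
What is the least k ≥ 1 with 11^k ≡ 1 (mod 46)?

22

By Lagrange's theorem, ord_46(11) divides φ(46) = φ(2)·φ(23) = 1·22 = 22 = 2 · 11.
Divisors of 22: 1, 2, 11, 22.
Compute 11^d (mod 46) for the divisors d until we hit 1:
11^1 ≡ 11 (mod 46)
11^2 ≡ 29 (mod 46)
11^11 ≡ 45 (mod 46)
11^22 ≡ 1 (mod 46) ✓
Therefore the multiplicative order of 11 modulo 46 is 22.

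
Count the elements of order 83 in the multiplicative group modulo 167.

φ(167) = 167 − 1 = 166 = 2 · 83.
(Z/167Z)^× is cyclic (|G| = 166); a cyclic group of order m has exactly φ(d) elements of each order d | m, and none otherwise.
83 | 166, and φ(83) = 83 − 1 = 82.

82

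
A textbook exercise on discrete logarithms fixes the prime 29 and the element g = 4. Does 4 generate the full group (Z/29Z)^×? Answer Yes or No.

φ(29) = 29 − 1 = 28 = 2^2 · 7.
4 is a primitive root mod 29 iff 4^(φ(29)/q) ≢ 1 for every prime q | φ(29), i.e. q ∈ {2, 7}.
4^14 ≡ 1 (mod 29)  [q = 2: ≡ 1 ✗]
4^4 ≡ 24 (mod 29)  [q = 7: ≢ 1 ✓]
Since 4^14 ≡ 1, the order of 4 divides 14 < 28, so 4 is not a primitive root.

No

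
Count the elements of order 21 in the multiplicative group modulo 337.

12

φ(337) = 337 − 1 = 336 = 2^4 · 3 · 7.
Since (Z/337Z)^× is cyclic of order 336, the number of elements of order d is φ(d) when d | 336 and 0 otherwise.
21 = 3 · 7 divides 336, and φ(21) = 12.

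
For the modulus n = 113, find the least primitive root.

3

φ(113) = 113 − 1 = 112 = 2^4 · 7.
g is a primitive root iff g^(112/q) ≢ 1 (mod 113) for each prime q ∈ {2, 7}.
g = 2: 2^56 ≡ 1 — hits 1, so not a primitive root.
g = 3: 3^56 ≡ 112; 3^16 ≡ 49 — none is 1, so 3 is a primitive root.
So 3 is the smallest generator of (Z/113Z)^×.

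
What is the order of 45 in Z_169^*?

ord(45) | φ(169) = φ(13^2) = 13·(13−1) = 156 = 2^2 · 3 · 13.
Divisors of 156: 1, 2, 3, 4, 6, 12, 13, 26, 39, 52, 78, 156.
Test each divisor d:
45^1 ≡ 45 (mod 169)
45^2 ≡ 166 (mod 169)
45^3 ≡ 34 (mod 169)
45^4 ≡ 9 (mod 169)
45^6 ≡ 142 (mod 169)
45^12 ≡ 53 (mod 169)
45^13 ≡ 19 (mod 169)
45^26 ≡ 23 (mod 169)
45^39 ≡ 99 (mod 169)
45^52 ≡ 22 (mod 169)
45^78 ≡ 168 (mod 169)
45^156 ≡ 1 (mod 169) ✓
Therefore the multiplicative order of 45 modulo 169 is 156.

156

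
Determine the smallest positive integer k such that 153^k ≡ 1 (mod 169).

78

Since 153 ∈ (Z/169Z)^×, its order divides φ(169) = φ(13^2) = 13·(13−1) = 156 = 2^2 · 3 · 13.
Divisors of 156: 1, 2, 3, 4, 6, 12, 13, 26, 39, 52, 78, 156.
Compute 153^d (mod 169) for the divisors d until we hit 1:
153^1 ≡ 153 (mod 169)
153^2 ≡ 87 (mod 169)
153^3 ≡ 129 (mod 169)
153^4 ≡ 133 (mod 169)
153^6 ≡ 79 (mod 169)
153^12 ≡ 157 (mod 169)
153^13 ≡ 23 (mod 169)
153^26 ≡ 22 (mod 169)
153^39 ≡ 168 (mod 169)
153^52 ≡ 146 (mod 169)
153^78 ≡ 1 (mod 169) ✓
Therefore the multiplicative order of 153 modulo 169 is 78.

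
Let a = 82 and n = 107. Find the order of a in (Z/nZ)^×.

106

Since 82 ∈ (Z/107Z)^×, its order divides φ(107) = 107 − 1 = 106 = 2 · 53.
Divisors of 106: 1, 2, 53, 106.
Check 82^d mod 107 for each divisor in increasing order:
82^1 ≡ 82 (mod 107)
82^2 ≡ 90 (mod 107)
82^53 ≡ 106 (mod 107)
82^106 ≡ 1 (mod 107) ✓
Hence ord(82) = 106.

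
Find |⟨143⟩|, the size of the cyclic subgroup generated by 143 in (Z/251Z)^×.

250

Since 143 ∈ (Z/251Z)^×, its order divides φ(251) = 251 − 1 = 250 = 2 · 5^3.
Divisors of 250: 1, 2, 5, 10, 25, 50, 125, 250.
Test each divisor d:
143^1 ≡ 143 (mod 251)
143^2 ≡ 118 (mod 251)
143^5 ≡ 200 (mod 251)
143^10 ≡ 91 (mod 251)
143^25 ≡ 102 (mod 251)
143^50 ≡ 113 (mod 251)
143^125 ≡ 250 (mod 251)
143^250 ≡ 1 (mod 251) ✓
Therefore the multiplicative order of 143 modulo 251 is 250.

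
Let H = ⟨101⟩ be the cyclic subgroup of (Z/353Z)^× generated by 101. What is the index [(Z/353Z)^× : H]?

Since 101 ∈ (Z/353Z)^×, its order divides φ(353) = 353 − 1 = 352 = 2^5 · 11.
Divisors of 352: 1, 2, 4, 8, 11, 16, 22, 32, 44, 88, 176, 352.
Test each divisor d:
101^1 ≡ 101
101^2 ≡ 317
101^4 ≡ 237
101^8 ≡ 42
101^11 ≡ 137
101^16 ≡ 352
101^22 ≡ 60
101^32 ≡ 1
So ord_353(101) = 32, hence |⟨101⟩| = 32.
Index = |(Z/353Z)^×| / |⟨101⟩| = 352 / 32 = 11.

11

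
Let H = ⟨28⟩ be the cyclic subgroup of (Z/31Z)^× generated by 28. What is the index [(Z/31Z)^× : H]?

ord(28) | φ(31) = 31 − 1 = 30 = 2 · 3 · 5.
Divisors of 30: 1, 2, 3, 5, 6, 10, 15, 30.
Evaluate successive powers at the divisors of 30:
28^1 ≡ 28 (mod 31)
28^2 ≡ 9 (mod 31)
28^3 ≡ 4 (mod 31)
28^5 ≡ 5 (mod 31)
28^6 ≡ 16 (mod 31)
28^10 ≡ 25 (mod 31)
28^15 ≡ 1 (mod 31) ✓
Thus |⟨28⟩| = ord(28) = 15.
Index = |(Z/31Z)^×| / |⟨28⟩| = 30 / 15 = 2.

2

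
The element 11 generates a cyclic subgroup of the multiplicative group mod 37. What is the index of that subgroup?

6

ord(11) | φ(37) = 37 − 1 = 36 = 2^2 · 3^2.
Divisors of 36: 1, 2, 3, 4, 6, 9, 12, 18, 36.
Evaluate successive powers at the divisors of 36:
11^1 ≡ 11
11^2 ≡ 10
11^3 ≡ 36
11^4 ≡ 26
11^6 ≡ 1
Thus |⟨11⟩| = ord(11) = 6.
Index = |(Z/37Z)^×| / |⟨11⟩| = 36 / 6 = 6.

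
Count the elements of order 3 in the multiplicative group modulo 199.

2

φ(199) = 199 − 1 = 198 = 2 · 3^2 · 11.
(Z/199Z)^× is cyclic (|G| = 198); a cyclic group of order m has exactly φ(d) elements of each order d | m, and none otherwise.
3 | 198, and φ(3) = 3 − 1 = 2.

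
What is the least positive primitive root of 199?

φ(199) = 199 − 1 = 198 = 2 · 3^2 · 11.
Test candidates g = 2, 3, … against the prime factors q ∈ {2, 3, 11} of φ(199): g is a generator iff g^(198/q) ≢ 1 for every such q.
g = 2: 2^99 ≡ 1 — hits 1, so not a primitive root.
g = 3: 3^99 ≡ 198; 3^66 ≡ 106; 3^18 ≡ 125 — none is 1, so 3 is a primitive root.
Hence the least primitive root of 199 is 3.

3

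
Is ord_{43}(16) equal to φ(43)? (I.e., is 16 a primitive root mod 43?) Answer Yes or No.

No

φ(43) = 43 − 1 = 42 = 2 · 3 · 7.
It suffices to check that the order of 16 is not a proper divisor of 42: compute 16^(42/q) for q ∈ {2, 3, 7}.
16^21 ≡ 1 (mod 43)  [q = 2: ≡ 1 ✗]
16^14 ≡ 1 (mod 43)  [q = 3: ≡ 1 ✗]
16^6 ≡ 35 (mod 43)  [q = 7: ≢ 1 ✓]
The check at q = 2 fails, so 16 generates a proper subgroup.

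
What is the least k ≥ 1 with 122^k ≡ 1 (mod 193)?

64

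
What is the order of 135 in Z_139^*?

By Lagrange's theorem, ord_139(135) divides φ(139) = 139 − 1 = 138 = 2 · 3 · 23.
Divisors of 138: 1, 2, 3, 6, 23, 46, 69, 138.
Compute 135^d (mod 139) for the divisors d until we hit 1:
135^1 ≡ 135 (mod 139)
135^2 ≡ 16 (mod 139)
135^3 ≡ 75 (mod 139)
135^6 ≡ 65 (mod 139)
135^23 ≡ 43 (mod 139)
135^46 ≡ 42 (mod 139)
135^69 ≡ 138 (mod 139)
135^138 ≡ 1 (mod 139) ✓
The smallest such exponent is 138, so the order of 135 is 138.

138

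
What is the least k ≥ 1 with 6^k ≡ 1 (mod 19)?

9

The order of 6 must divide φ(19) = 19 − 1 = 18 = 2 · 3^2.
Divisors of 18: 1, 2, 3, 6, 9, 18.
Check 6^d mod 19 for each divisor in increasing order:
6^1 ≡ 6 (mod 19)
6^2 ≡ 17 (mod 19)
6^3 ≡ 7 (mod 19)
6^6 ≡ 11 (mod 19)
6^9 ≡ 1 (mod 19) ✓
Hence ord(6) = 9.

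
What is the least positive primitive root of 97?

5

φ(97) = 97 − 1 = 96 = 2^5 · 3.
Test candidates g = 2, 3, … against the prime factors q ∈ {2, 3} of φ(97): g is a generator iff g^(96/q) ≢ 1 for every such q.
g = 2: 2^48 ≡ 1 — hits 1, so not a primitive root.
g = 3: 3^48 ≡ 1 — hits 1, so not a primitive root.
g = 4: 4^48 ≡ 1 — hits 1, so not a primitive root.
g = 5: 5^48 ≡ 96; 5^32 ≡ 35 — none is 1, so 5 is a primitive root.
Hence the least primitive root of 97 is 5.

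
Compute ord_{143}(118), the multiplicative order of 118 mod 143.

10

The order of 118 must divide φ(143) = φ(11·13) = (11−1)·(13−1) = 10·12 = 120 = 2^3 · 3 · 5.
Divisors of 120: 1, 2, 3, 4, 5, 6, 8, 10, 12, 15, 20, 24, 30, 40, 60, 120.
Compute 118^d (mod 143) for the divisors d until we hit 1:
118^1 ≡ 118 (mod 143)
118^2 ≡ 53 (mod 143)
118^3 ≡ 105 (mod 143)
118^4 ≡ 92 (mod 143)
118^5 ≡ 131 (mod 143)
118^6 ≡ 14 (mod 143)
118^8 ≡ 27 (mod 143)
118^10 ≡ 1 (mod 143) ✓
So ord_143(118) = 10.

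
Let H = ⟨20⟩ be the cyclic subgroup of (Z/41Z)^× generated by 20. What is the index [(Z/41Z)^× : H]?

ord(20) | φ(41) = 41 − 1 = 40 = 2^3 · 5.
Divisors of 40: 1, 2, 4, 5, 8, 10, 20, 40.
Test each divisor d:
20^1 ≡ 20
20^2 ≡ 31
20^4 ≡ 18
20^5 ≡ 32
20^8 ≡ 37
20^10 ≡ 40
20^20 ≡ 1
The order of 20 is 20, so the subgroup it generates has 20 elements.
The index is φ(41) / ord(20) = 40 / 20 = 2.

2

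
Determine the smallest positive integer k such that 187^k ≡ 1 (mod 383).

382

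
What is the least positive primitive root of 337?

10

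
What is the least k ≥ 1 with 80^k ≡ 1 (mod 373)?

372

ord(80) | φ(373) = 373 − 1 = 372 = 2^2 · 3 · 31.
Divisors of 372: 1, 2, 3, 4, 6, 12, 31, 62, 93, 124, 186, 372.
Evaluate successive powers at the divisors of 372:
80^1 ≡ 80 (mod 373)
80^2 ≡ 59 (mod 373)
80^3 ≡ 244 (mod 373)
80^4 ≡ 124 (mod 373)
80^6 ≡ 229 (mod 373)
80^12 ≡ 221 (mod 373)
80^31 ≡ 173 (mod 373)
80^62 ≡ 89 (mod 373)
80^93 ≡ 104 (mod 373)
80^124 ≡ 88 (mod 373)
80^186 ≡ 372 (mod 373)
80^372 ≡ 1 (mod 373) ✓
So ord_373(80) = 372.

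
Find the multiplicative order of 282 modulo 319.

140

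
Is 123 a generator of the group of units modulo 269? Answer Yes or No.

φ(269) = 269 − 1 = 268 = 2^2 · 67.
An element g generates (Z/269Z)^× iff g^(268/q) ≢ 1 (mod 269) for each prime q ∈ {2, 67}.
123^134 ≡ 268 (mod 269)  [q = 2: ≢ 1 ✓]
123^4 ≡ 190 (mod 269)  [q = 67: ≢ 1 ✓]
All checks pass, so 123 has order 268 and is a primitive root modulo 269.

Yes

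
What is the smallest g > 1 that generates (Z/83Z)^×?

φ(83) = 83 − 1 = 82 = 2 · 41.
g is a primitive root iff g^(82/q) ≢ 1 (mod 83) for each prime q ∈ {2, 41}.
g = 2: 2^41 ≡ 82; 2^2 ≡ 4 — none is 1, so 2 is a primitive root.
The smallest primitive root modulo 83 is 2.

2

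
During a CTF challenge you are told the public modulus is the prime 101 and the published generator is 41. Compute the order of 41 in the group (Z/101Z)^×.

20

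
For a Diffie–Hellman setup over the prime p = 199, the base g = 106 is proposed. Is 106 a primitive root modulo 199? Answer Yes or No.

No

φ(199) = 199 − 1 = 198 = 2 · 3^2 · 11.
106 is a primitive root mod 199 iff 106^(φ(199)/q) ≢ 1 for every prime q | φ(199), i.e. q ∈ {2, 3, 11}.
106^99 ≡ 1 (mod 199)  [q = 2: ≡ 1 ✗]
106^66 ≡ 1 (mod 199)  [q = 3: ≡ 1 ✗]
106^18 ≡ 1 (mod 199)  [q = 11: ≡ 1 ✗]
Since 106^99 ≡ 1, the order of 106 divides 99 < 198, so 106 is not a primitive root.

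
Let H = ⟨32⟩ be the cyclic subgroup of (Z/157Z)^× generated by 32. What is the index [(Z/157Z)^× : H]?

ord(32) | φ(157) = 157 − 1 = 156 = 2^2 · 3 · 13.
Divisors of 156: 1, 2, 3, 4, 6, 12, 13, 26, 39, 52, 78, 156.
Compute 32^d (mod 157) for the divisors d until we hit 1:
32^1 ≡ 32 (mod 157)
32^2 ≡ 82 (mod 157)
32^3 ≡ 112 (mod 157)
32^4 ≡ 130 (mod 157)
32^6 ≡ 141 (mod 157)
32^12 ≡ 99 (mod 157)
32^13 ≡ 28 (mod 157)
32^26 ≡ 156 (mod 157)
32^39 ≡ 129 (mod 157)
32^52 ≡ 1 (mod 157) ✓
Thus |⟨32⟩| = ord(32) = 52.
The index is φ(157) / ord(32) = 156 / 52 = 3.

3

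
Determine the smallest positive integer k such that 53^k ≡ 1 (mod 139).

138

ord(53) | φ(139) = 139 − 1 = 138 = 2 · 3 · 23.
Divisors of 138: 1, 2, 3, 6, 23, 46, 69, 138.
Test each divisor d:
53^1 ≡ 53 (mod 139)
53^2 ≡ 29 (mod 139)
53^3 ≡ 8 (mod 139)
53^6 ≡ 64 (mod 139)
53^23 ≡ 43 (mod 139)
53^46 ≡ 42 (mod 139)
53^69 ≡ 138 (mod 139)
53^138 ≡ 1 (mod 139) ✓
The smallest such exponent is 138, so the order of 53 is 138.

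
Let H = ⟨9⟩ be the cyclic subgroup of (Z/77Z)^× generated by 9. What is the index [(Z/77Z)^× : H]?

Since 9 ∈ (Z/77Z)^×, its order divides φ(77) = φ(7·11) = (7−1)·(11−1) = 6·10 = 60 = 2^2 · 3 · 5.
Divisors of 60: 1, 2, 3, 4, 5, 6, 10, 12, 15, 20, 30, 60.
Compute 9^d (mod 77) for the divisors d until we hit 1:
9^1 ≡ 9 (mod 77)
9^2 ≡ 4 (mod 77)
9^3 ≡ 36 (mod 77)
9^4 ≡ 16 (mod 77)
9^5 ≡ 67 (mod 77)
9^6 ≡ 64 (mod 77)
9^10 ≡ 23 (mod 77)
9^12 ≡ 15 (mod 77)
9^15 ≡ 1 (mod 77) ✓
Thus |⟨9⟩| = ord(9) = 15.
The index is φ(77) / ord(9) = 60 / 15 = 4.

4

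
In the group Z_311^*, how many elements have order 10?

φ(311) = 311 − 1 = 310 = 2 · 5 · 31.
Since (Z/311Z)^× is cyclic of order 310, the number of elements of order d is φ(d) when d | 310 and 0 otherwise.
10 = 2 · 5 divides 310, and φ(10) = 4.

4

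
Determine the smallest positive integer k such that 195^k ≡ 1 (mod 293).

The order of 195 must divide φ(293) = 293 − 1 = 292 = 2^2 · 73.
Divisors of 292: 1, 2, 4, 73, 146, 292.
Check 195^d mod 293 for each divisor in increasing order:
195^1 ≡ 195 (mod 293)
195^2 ≡ 228 (mod 293)
195^4 ≡ 123 (mod 293)
195^73 ≡ 138 (mod 293)
195^146 ≡ 292 (mod 293)
195^292 ≡ 1 (mod 293) ✓
Hence ord(195) = 292.

292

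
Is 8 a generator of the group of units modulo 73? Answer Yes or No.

φ(73) = 73 − 1 = 72 = 2^3 · 3^2.
8 is a primitive root mod 73 iff 8^(φ(73)/q) ≢ 1 for every prime q | φ(73), i.e. q ∈ {2, 3}.
8^36 ≡ 1 (mod 73)  [q = 2: ≡ 1 ✗]
8^24 ≡ 1 (mod 73)  [q = 3: ≡ 1 ✗]
8^36 ≡ 1 shows ord(8) | 36, strictly less than φ(73); not a primitive root.

No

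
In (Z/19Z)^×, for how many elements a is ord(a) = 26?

0

φ(19) = 19 − 1 = 18 = 2 · 3^2.
(Z/19Z)^× is cyclic (|G| = 18); a cyclic group of order m has exactly φ(d) elements of each order d | m, and none otherwise.
Here 18 is not a multiple of 26, so there are no elements of order 26.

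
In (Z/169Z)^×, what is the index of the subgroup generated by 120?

4

Since 120 ∈ (Z/169Z)^×, its order divides φ(169) = φ(13^2) = 13·(13−1) = 156 = 2^2 · 3 · 13.
Divisors of 156: 1, 2, 3, 4, 6, 12, 13, 26, 39, 52, 78, 156.
Compute 120^d (mod 169) for the divisors d until we hit 1:
120^1 ≡ 120 (mod 169)
120^2 ≡ 35 (mod 169)
120^3 ≡ 144 (mod 169)
120^4 ≡ 42 (mod 169)
120^6 ≡ 118 (mod 169)
120^12 ≡ 66 (mod 169)
120^13 ≡ 146 (mod 169)
120^26 ≡ 22 (mod 169)
120^39 ≡ 1 (mod 169) ✓
The order of 120 is 39, so the subgroup it generates has 39 elements.
[(Z/169Z)^× : ⟨120⟩] = 156/39 = 4.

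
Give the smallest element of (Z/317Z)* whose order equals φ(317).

2

φ(317) = 317 − 1 = 316 = 2^2 · 79.
Test candidates g = 2, 3, … against the prime factors q ∈ {2, 79} of φ(317): g is a generator iff g^(316/q) ≢ 1 for every such q.
g = 2: 2^158 ≡ 316; 2^4 ≡ 16 — none is 1, so 2 is a primitive root.
Hence the least primitive root of 317 is 2.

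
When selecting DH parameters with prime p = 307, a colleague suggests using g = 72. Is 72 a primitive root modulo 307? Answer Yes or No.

φ(307) = 307 − 1 = 306 = 2 · 3^2 · 17.
An element g generates (Z/307Z)^× iff g^(306/q) ≢ 1 (mod 307) for each prime q ∈ {2, 3, 17}.
72^153 ≡ 306 (mod 307)  [q = 2: ≢ 1 ✓]
72^102 ≡ 1 (mod 307)  [q = 3: ≡ 1 ✗]
72^18 ≡ 235 (mod 307)  [q = 17: ≢ 1 ✓]
72^102 ≡ 1 shows ord(72) | 102, strictly less than φ(307); not a primitive root.

No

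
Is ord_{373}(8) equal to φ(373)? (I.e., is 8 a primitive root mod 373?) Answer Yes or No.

No

φ(373) = 373 − 1 = 372 = 2^2 · 3 · 31.
Test 8^(372/q) mod 373 for each prime factor q of 372:
8^186 ≡ 372 (mod 373)  [q = 2: ≢ 1 ✓]
8^124 ≡ 1 (mod 373)  [q = 3: ≡ 1 ✗]
8^12 ≡ 30 (mod 373)  [q = 31: ≢ 1 ✓]
Since 8^124 ≡ 1, the order of 8 divides 124 < 372, so 8 is not a primitive root.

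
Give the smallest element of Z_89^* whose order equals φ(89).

3

φ(89) = 89 − 1 = 88 = 2^3 · 11.
Test candidates g = 2, 3, … against the prime factors q ∈ {2, 11} of φ(89): g is a generator iff g^(88/q) ≢ 1 for every such q.
g = 2: 2^44 ≡ 1 — hits 1, so not a primitive root.
g = 3: 3^44 ≡ 88; 3^8 ≡ 64 — none is 1, so 3 is a primitive root.
The smallest primitive root modulo 89 is 3.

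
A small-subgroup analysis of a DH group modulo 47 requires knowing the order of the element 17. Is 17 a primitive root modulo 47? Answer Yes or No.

φ(47) = 47 − 1 = 46 = 2 · 23.
Test 17^(46/q) mod 47 for each prime factor q of 46:
17^23 ≡ 1 (mod 47)  [q = 2: ≡ 1 ✗]
17^2 ≡ 7 (mod 47)  [q = 23: ≢ 1 ✓]
Since 17^23 ≡ 1, the order of 17 divides 23 < 46, so 17 is not a primitive root.

No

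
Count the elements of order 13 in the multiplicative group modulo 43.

φ(43) = 43 − 1 = 42 = 2 · 3 · 7.
(Z/43Z)^× is cyclic (|G| = 42); a cyclic group of order m has exactly φ(d) elements of each order d | m, and none otherwise.
13 does not divide 42, so no element of (Z/43Z)^× has order 13.

0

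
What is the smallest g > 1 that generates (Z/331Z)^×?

φ(331) = 331 − 1 = 330 = 2 · 3 · 5 · 11.
g is a primitive root iff g^(330/q) ≢ 1 (mod 331) for each prime q ∈ {2, 3, 5, 11}.
g = 2: 2^165 ≡ 330; 2^110 ≡ 299; 2^66 ≡ 64; 2^30 ≡ 1 — hits 1, so not a primitive root.
g = 3: 3^165 ≡ 330; 3^110 ≡ 299; 3^66 ≡ 64; 3^30 ≡ 270 — none is 1, so 3 is a primitive root.
Hence the least primitive root of 331 is 3.

3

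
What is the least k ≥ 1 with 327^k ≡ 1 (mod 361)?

171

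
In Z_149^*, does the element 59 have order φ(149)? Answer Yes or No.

Yes

φ(149) = 149 − 1 = 148 = 2^2 · 37.
59 is a primitive root mod 149 iff 59^(φ(149)/q) ≢ 1 for every prime q | φ(149), i.e. q ∈ {2, 37}.
59^74 ≡ 148 (mod 149)  [q = 2: ≢ 1 ✓]
59^4 ≡ 85 (mod 149)  [q = 37: ≢ 1 ✓]
None equal 1, so ord_149(59) = 148: 59 is a primitive root.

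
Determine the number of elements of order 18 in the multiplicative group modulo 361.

6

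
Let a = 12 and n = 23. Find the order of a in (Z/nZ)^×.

By Lagrange's theorem, ord_23(12) divides φ(23) = 23 − 1 = 22 = 2 · 11.
Divisors of 22: 1, 2, 11, 22.
Check 12^d mod 23 for each divisor in increasing order:
12^1 ≡ 12 (mod 23)
12^2 ≡ 6 (mod 23)
12^11 ≡ 1 (mod 23) ✓
Hence ord(12) = 11.

11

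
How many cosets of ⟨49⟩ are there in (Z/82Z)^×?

The order of 49 must divide φ(82) = φ(2)·φ(41) = 1·40 = 40 = 2^3 · 5.
Divisors of 40: 1, 2, 4, 5, 8, 10, 20, 40.
Compute 49^d (mod 82) for the divisors d until we hit 1:
49^1 ≡ 49 (mod 82)
49^2 ≡ 23 (mod 82)
49^4 ≡ 37 (mod 82)
49^5 ≡ 9 (mod 82)
49^8 ≡ 57 (mod 82)
49^10 ≡ 81 (mod 82)
49^20 ≡ 1 (mod 82) ✓
So ord_82(49) = 20, hence |⟨49⟩| = 20.
[(Z/82Z)^× : ⟨49⟩] = 40/20 = 2.

2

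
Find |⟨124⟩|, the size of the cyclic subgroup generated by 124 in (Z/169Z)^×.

The order of 124 must divide φ(169) = φ(13^2) = 13·(13−1) = 156 = 2^2 · 3 · 13.
Divisors of 156: 1, 2, 3, 4, 6, 12, 13, 26, 39, 52, 78, 156.
Test each divisor d:
124^1 ≡ 124 (mod 169)
124^2 ≡ 166 (mod 169)
124^3 ≡ 135 (mod 169)
124^4 ≡ 9 (mod 169)
124^6 ≡ 142 (mod 169)
124^12 ≡ 53 (mod 169)
124^13 ≡ 150 (mod 169)
124^26 ≡ 23 (mod 169)
124^39 ≡ 70 (mod 169)
124^52 ≡ 22 (mod 169)
124^78 ≡ 168 (mod 169)
124^156 ≡ 1 (mod 169) ✓
So ord_169(124) = 156.

156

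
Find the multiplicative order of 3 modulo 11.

The order of 3 must divide φ(11) = 11 − 1 = 10 = 2 · 5.
Divisors of 10: 1, 2, 5, 10.
Evaluate successive powers at the divisors of 10:
3^1 ≡ 3 (mod 11)
3^2 ≡ 9 (mod 11)
3^5 ≡ 1 (mod 11) ✓
So ord_11(3) = 5.

5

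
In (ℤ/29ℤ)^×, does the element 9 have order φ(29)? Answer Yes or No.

φ(29) = 29 − 1 = 28 = 2^2 · 7.
An element g generates (Z/29Z)^× iff g^(28/q) ≢ 1 (mod 29) for each prime q ∈ {2, 7}.
9^14 ≡ 1 (mod 29)  [q = 2: ≡ 1 ✗]
9^4 ≡ 7 (mod 29)  [q = 7: ≢ 1 ✓]
9^14 ≡ 1 shows ord(9) | 14, strictly less than φ(29); not a primitive root.

No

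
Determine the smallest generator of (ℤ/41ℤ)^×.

6

φ(41) = 41 − 1 = 40 = 2^3 · 5.
g is a primitive root iff g^(40/q) ≢ 1 (mod 41) for each prime q ∈ {2, 5}.
g = 2: 2^20 ≡ 1 — hits 1, so not a primitive root.
g = 3: 3^20 ≡ 40; 3^8 ≡ 1 — hits 1, so not a primitive root.
g = 4: 4^20 ≡ 1 — hits 1, so not a primitive root.
g = 5: 5^20 ≡ 1 — hits 1, so not a primitive root.
g = 6: 6^20 ≡ 40; 6^8 ≡ 10 — none is 1, so 6 is a primitive root.
Hence the least primitive root of 41 is 6.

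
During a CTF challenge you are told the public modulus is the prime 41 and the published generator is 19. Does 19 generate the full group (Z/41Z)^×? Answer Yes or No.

φ(41) = 41 − 1 = 40 = 2^3 · 5.
An element g generates (Z/41Z)^× iff g^(40/q) ≢ 1 (mod 41) for each prime q ∈ {2, 5}.
19^20 ≡ 40 (mod 41)  [q = 2: ≢ 1 ✓]
19^8 ≡ 37 (mod 41)  [q = 5: ≢ 1 ✓]
All checks pass, so 19 has order 40 and is a primitive root modulo 41.

Yes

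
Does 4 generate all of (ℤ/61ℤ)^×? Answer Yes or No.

No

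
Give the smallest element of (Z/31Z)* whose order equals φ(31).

3

φ(31) = 31 − 1 = 30 = 2 · 3 · 5.
g is a primitive root iff g^(30/q) ≢ 1 (mod 31) for each prime q ∈ {2, 3, 5}.
g = 2: 2^15 ≡ 1 — hits 1, so not a primitive root.
g = 3: 3^15 ≡ 30; 3^10 ≡ 25; 3^6 ≡ 16 — none is 1, so 3 is a primitive root.
So 3 is the smallest generator of (Z/31Z)^×.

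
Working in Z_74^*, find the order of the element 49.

9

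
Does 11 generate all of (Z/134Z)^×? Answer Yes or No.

Yes

φ(134) = φ(2)·φ(67) = 1·66 = 66 = 2 · 3 · 11.
Test 11^(66/q) mod 134 for each prime factor q of 66:
11^33 ≡ 133 (mod 134)  [q = 2: ≢ 1 ✓]
11^22 ≡ 29 (mod 134)  [q = 3: ≢ 1 ✓]
11^6 ≡ 81 (mod 134)  [q = 11: ≢ 1 ✓]
All checks pass, so 11 has order 66 and is a primitive root modulo 134.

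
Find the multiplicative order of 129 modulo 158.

ord(129) | φ(158) = φ(2)·φ(79) = 1·78 = 78 = 2 · 3 · 13.
Divisors of 78: 1, 2, 3, 6, 13, 26, 39, 78.
Check 129^d mod 158 for each divisor in increasing order:
129^1 ≡ 129 (mod 158)
129^2 ≡ 51 (mod 158)
129^3 ≡ 101 (mod 158)
129^6 ≡ 89 (mod 158)
129^13 ≡ 23 (mod 158)
129^26 ≡ 55 (mod 158)
129^39 ≡ 1 (mod 158) ✓
Therefore the multiplicative order of 129 modulo 158 is 39.

39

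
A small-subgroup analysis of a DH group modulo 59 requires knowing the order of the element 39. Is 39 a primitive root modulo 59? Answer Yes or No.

φ(59) = 59 − 1 = 58 = 2 · 29.
It suffices to check that the order of 39 is not a proper divisor of 58: compute 39^(58/q) for q ∈ {2, 29}.
39^29 ≡ 58 (mod 59)  [q = 2: ≢ 1 ✓]
39^2 ≡ 46 (mod 59)  [q = 29: ≢ 1 ✓]
Every test exponent gives a nontrivial residue, hence 39 generates the full group.

Yes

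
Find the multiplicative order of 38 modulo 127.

By Lagrange's theorem, ord_127(38) divides φ(127) = 127 − 1 = 126 = 2 · 3^2 · 7.
Divisors of 126: 1, 2, 3, 6, 7, 9, 14, 18, 21, 42, 63, 126.
Test each divisor d:
38^1 ≡ 38
38^2 ≡ 47
38^3 ≡ 8
38^6 ≡ 64
38^7 ≡ 19
38^9 ≡ 4
38^14 ≡ 107
38^18 ≡ 16
38^21 ≡ 1
The smallest such exponent is 21, so the order of 38 is 21.

21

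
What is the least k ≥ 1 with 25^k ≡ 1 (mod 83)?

By Lagrange's theorem, ord_83(25) divides φ(83) = 83 − 1 = 82 = 2 · 41.
Divisors of 82: 1, 2, 41, 82.
Test each divisor d:
25^1 ≡ 25
25^2 ≡ 44
25^41 ≡ 1
The smallest such exponent is 41, so the order of 25 is 41.

41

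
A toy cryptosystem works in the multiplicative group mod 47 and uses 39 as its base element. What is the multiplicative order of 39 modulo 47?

46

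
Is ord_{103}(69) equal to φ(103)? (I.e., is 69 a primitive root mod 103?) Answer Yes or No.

No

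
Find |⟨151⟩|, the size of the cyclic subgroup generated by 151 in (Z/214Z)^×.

The order of 151 must divide φ(214) = φ(2)·φ(107) = 1·106 = 106 = 2 · 53.
Divisors of 106: 1, 2, 53, 106.
Check 151^d mod 214 for each divisor in increasing order:
151^1 ≡ 151
151^2 ≡ 117
151^53 ≡ 1
Therefore the multiplicative order of 151 modulo 214 is 53.

53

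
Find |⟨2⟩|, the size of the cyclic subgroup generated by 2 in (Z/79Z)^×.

39

By Lagrange's theorem, ord_79(2) divides φ(79) = 79 − 1 = 78 = 2 · 3 · 13.
Divisors of 78: 1, 2, 3, 6, 13, 26, 39, 78.
Evaluate successive powers at the divisors of 78:
2^1 ≡ 2 (mod 79)
2^2 ≡ 4 (mod 79)
2^3 ≡ 8 (mod 79)
2^6 ≡ 64 (mod 79)
2^13 ≡ 55 (mod 79)
2^26 ≡ 23 (mod 79)
2^39 ≡ 1 (mod 79) ✓
The smallest such exponent is 39, so the order of 2 is 39.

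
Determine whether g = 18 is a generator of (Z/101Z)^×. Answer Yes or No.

Yes

φ(101) = 101 − 1 = 100 = 2^2 · 5^2.
Test 18^(100/q) mod 101 for each prime factor q of 100:
18^50 ≡ 100 (mod 101)  [q = 2: ≢ 1 ✓]
18^20 ≡ 84 (mod 101)  [q = 5: ≢ 1 ✓]
None equal 1, so ord_101(18) = 100: 18 is a primitive root.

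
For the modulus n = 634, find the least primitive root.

φ(634) = φ(2)·φ(317) = 1·316 = 316 = 2^2 · 79.
g is a primitive root iff g^(316/q) ≢ 1 (mod 634) for each prime q ∈ {2, 79}.
g = 2: gcd(2, 634) = 2 > 1, not a unit — skip.
g = 3: 3^158 ≡ 633; 3^4 ≡ 81 — none is 1, so 3 is a primitive root.
So 3 is the smallest generator of (Z/634Z)^×.

3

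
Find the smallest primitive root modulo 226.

φ(226) = φ(2)·φ(113) = 1·112 = 112 = 2^4 · 7.
Test candidates g = 2, 3, … against the prime factors q ∈ {2, 7} of φ(226): g is a generator iff g^(112/q) ≢ 1 for every such q.
g = 2: gcd(2, 226) = 2 > 1, not a unit — skip.
g = 3: 3^56 ≡ 225; 3^16 ≡ 49 — none is 1, so 3 is a primitive root.
The smallest primitive root modulo 226 is 3.

3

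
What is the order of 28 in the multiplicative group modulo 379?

378

Since 28 ∈ (Z/379Z)^×, its order divides φ(379) = 379 − 1 = 378 = 2 · 3^3 · 7.
Divisors of 378: 1, 2, 3, 6, 7, 9, 14, 18, 21, 27, 42, 54, 63, 126, 189, 378.
Evaluate successive powers at the divisors of 378:
28^1 ≡ 28
28^2 ≡ 26
28^3 ≡ 349
28^6 ≡ 142
28^7 ≡ 186
28^9 ≡ 288
28^14 ≡ 107
28^18 ≡ 322
28^21 ≡ 194
28^27 ≡ 260
28^42 ≡ 115
28^54 ≡ 138
28^63 ≡ 328
28^126 ≡ 327
28^189 ≡ 378
28^378 ≡ 1
Hence ord(28) = 378.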